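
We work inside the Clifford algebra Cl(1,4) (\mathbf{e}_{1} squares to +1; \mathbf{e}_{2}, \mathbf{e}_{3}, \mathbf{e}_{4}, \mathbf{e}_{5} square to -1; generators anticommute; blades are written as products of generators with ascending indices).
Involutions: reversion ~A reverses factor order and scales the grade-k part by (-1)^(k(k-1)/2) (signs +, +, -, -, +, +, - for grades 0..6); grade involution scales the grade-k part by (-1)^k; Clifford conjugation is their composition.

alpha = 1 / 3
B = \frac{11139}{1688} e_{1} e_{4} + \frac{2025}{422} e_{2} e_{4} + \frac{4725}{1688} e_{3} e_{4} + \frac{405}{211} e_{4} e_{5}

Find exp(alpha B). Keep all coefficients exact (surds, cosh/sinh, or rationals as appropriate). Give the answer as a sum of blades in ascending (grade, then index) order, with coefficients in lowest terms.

B^2 term by term: the squares give (\frac{11139}{1688})^2*(e_{1} e_{4})^2 + (\frac{2025}{422})^2*(e_{2} e_{4})^2 + (\frac{4725}{1688})^2*(e_{3} e_{4})^2 + (\frac{405}{211})^2*(e_{4} e_{5})^2 = \frac{124077321}{2849344}*(+1) + \frac{4100625}{178084}*(-1) + \frac{22325625}{2849344}*(-1) + \frac{164025}{44521}*(-1) = 9 (each basis 2-blade squares to minus the product of its generators' squares); cross terms between blades sharing an index anticommute and cancel. So B^2 = 9.
B^2 = 9 — the series telescopes hyperbolically here: l = 3, alpha*l = 1, so exp(alpha B) = cosh(1) + (sinh(1)/3)*B = \cosh{\left(1 \right)} + (\frac{\sinh{\left(1 \right)}}{3})*B.
Answer: \cosh{\left(1 \right)} + \frac{3713 \sinh{\left(1 \right)}}{1688} e_{1} e_{4} + \frac{675 \sinh{\left(1 \right)}}{422} e_{2} e_{4} + \frac{1575 \sinh{\left(1 \right)}}{1688} e_{3} e_{4} + \frac{135 \sinh{\left(1 \right)}}{211} e_{4} e_{5}


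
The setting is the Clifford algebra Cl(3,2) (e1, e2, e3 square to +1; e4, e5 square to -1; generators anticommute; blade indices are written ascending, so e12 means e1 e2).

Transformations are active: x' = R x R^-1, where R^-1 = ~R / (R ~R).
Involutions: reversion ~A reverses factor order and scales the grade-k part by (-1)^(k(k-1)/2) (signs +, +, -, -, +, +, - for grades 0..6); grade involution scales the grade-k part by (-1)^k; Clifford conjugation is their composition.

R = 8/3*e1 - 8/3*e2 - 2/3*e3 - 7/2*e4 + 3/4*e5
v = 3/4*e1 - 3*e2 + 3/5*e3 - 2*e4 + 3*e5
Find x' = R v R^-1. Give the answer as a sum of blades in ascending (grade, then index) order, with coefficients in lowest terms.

~R = 8/3*e1 - 8/3*e2 - 2/3*e3 - 7/2*e4 + 3/4*e5, and R ~R = 89/48, so R^-1 = ~R / (89/48).
R v = 7/20 - 6*e12 + 21/10*e13 - 65/24*e14 + 119/16*e15 - 18/5*e23 - 31/6*e24 - 23/4*e25 + 103/30*e34 - 49/20*e35 - 9*e45
Answer: 457/1780*e1 + 887/445*e2 - 379/445*e3 + 302/445*e4 - 1209/445*e5


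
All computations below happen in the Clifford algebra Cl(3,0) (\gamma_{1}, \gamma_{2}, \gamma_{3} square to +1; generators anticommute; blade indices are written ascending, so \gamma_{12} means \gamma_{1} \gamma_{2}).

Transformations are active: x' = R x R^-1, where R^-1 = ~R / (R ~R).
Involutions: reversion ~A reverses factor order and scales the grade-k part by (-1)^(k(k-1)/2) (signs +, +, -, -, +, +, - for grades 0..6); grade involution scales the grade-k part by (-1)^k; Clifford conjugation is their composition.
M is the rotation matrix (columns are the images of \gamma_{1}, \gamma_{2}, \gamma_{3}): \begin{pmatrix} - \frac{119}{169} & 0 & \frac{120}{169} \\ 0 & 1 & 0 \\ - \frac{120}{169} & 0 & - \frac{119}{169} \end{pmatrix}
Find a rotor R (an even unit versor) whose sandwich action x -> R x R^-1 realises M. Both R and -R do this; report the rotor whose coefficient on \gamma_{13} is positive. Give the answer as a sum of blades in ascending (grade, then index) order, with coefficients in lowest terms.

Method: write R = a + b12*\gamma_{12} + b13*\gamma_{13} + b23*\gamma_{23} with a^2 + b12^2 + b13^2 + b23^2 = 1 (so R^-1 = ~R). Expanding the columns R e_j ~R gives tr M = 4a^2 - 1 and, from the antisymmetric part, M21 - M12 = -4a*b12, M13 - M31 = 4a*b13, M32 - M23 = -4a*b23.
Here tr M = -\frac{69}{169}, so a^2 = (1 + tr M)/4 = \frac{25}{169} and a = ±\frac{5}{13}. Taking a = \frac{5}{13}: M21 - M12 = 0, M13 - M31 = \frac{240}{169}, M32 - M23 = 0, giving b12 = 0, b13 = \frac{12}{13}, b23 = 0, i.e. R = \frac{5}{13} + \frac{12}{13} \gamma_{13}.
Its \gamma_{13} coefficient is already positive.
Answer: \frac{5}{13} + \frac{12}{13} \gamma_{13}. Key observation: the double cover Spin(3) -> SO(3) sends R and -R to the same matrix (trace -\frac{69}{169} here), so the stated sign of the \gamma_{13} coefficient is what selects one sheet.


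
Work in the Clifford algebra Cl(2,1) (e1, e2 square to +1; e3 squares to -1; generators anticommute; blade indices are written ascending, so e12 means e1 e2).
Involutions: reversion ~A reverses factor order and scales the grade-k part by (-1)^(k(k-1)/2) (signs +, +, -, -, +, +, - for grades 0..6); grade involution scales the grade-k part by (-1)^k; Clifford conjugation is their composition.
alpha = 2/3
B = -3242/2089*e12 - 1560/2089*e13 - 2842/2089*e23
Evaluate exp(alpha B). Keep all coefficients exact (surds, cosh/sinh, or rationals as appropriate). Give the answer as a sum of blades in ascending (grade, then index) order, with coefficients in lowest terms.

B^2 term by term: the squares give (-3242/2089)^2*(e12)^2 + (-1560/2089)^2*(e13)^2 + (-2842/2089)^2*(e23)^2 = 10510564/4363921*(-1) + 2433600/4363921*(+1) + 8076964/4363921*(+1) = 0 (each basis 2-blade squares to minus the product of its generators' squares); cross terms between blades sharing an index anticommute and cancel. So B^2 = 0.
B^2 = 0, and the exponential is exactly linear here: exp(alpha B) = 1 + alpha B (parabolic case).
Answer: 1 - 6484/6267*e12 - 1040/2089*e13 - 5684/6267*e23


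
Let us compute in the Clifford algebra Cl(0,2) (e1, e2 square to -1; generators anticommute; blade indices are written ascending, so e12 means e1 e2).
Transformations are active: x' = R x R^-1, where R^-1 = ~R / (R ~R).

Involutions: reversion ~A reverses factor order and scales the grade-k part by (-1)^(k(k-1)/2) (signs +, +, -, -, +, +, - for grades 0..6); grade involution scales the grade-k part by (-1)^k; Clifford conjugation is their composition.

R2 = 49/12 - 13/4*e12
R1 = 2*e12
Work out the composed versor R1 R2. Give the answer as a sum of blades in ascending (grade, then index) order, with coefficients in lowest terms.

Distribute over the terms of R1 (each basis-blade product reordered to ascending indices, repeated generators contracted through their squares):
(2*e12) R2 = 13/2 + 49/6*e12
Answer: 13/2 + 49/6*e12


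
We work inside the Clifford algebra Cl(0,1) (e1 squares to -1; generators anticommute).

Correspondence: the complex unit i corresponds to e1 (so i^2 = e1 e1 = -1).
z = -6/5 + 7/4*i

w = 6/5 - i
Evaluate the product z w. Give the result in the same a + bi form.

In blades: z = -6/5 + 7/4*e1, w = 6/5 - e1.
Distribute z over w term by term (generator squares from the signature, products reordered to ascending indices): (-6/5)*w = -36/25 + 6/5*e1; (7/4*e1)*w = 7/4 + 21/10*e1.
Sum: 31/100 + 33/10*e1; translating back through the correspondence:
Answer: 31/100 + 33/10*i


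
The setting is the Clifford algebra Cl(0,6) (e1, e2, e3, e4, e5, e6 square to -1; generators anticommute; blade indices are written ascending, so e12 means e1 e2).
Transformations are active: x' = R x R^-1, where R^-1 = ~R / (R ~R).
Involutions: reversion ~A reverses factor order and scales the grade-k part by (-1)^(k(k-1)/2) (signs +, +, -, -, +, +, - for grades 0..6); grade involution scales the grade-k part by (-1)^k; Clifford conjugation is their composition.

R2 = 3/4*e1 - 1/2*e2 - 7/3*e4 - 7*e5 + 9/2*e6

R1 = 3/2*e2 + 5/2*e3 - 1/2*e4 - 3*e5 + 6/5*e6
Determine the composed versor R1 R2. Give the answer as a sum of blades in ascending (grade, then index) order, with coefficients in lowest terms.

Distribute over the terms of R1 (each basis-blade product reordered to ascending indices, repeated generators contracted through their squares):
(3/2*e2) R2 = 3/4 - 9/8*e12 - 7/2*e24 - 21/2*e25 + 27/4*e26
(5/2*e3) R2 = -15/8*e13 + 5/4*e23 - 35/6*e34 - 35/2*e35 + 45/4*e36
(-1/2*e4) R2 = -7/6 + 3/8*e14 - 1/4*e24 + 7/2*e45 - 9/4*e46
(-3*e5) R2 = -21 + 9/4*e15 - 3/2*e25 - 7*e45 - 27/2*e56
(6/5*e6) R2 = -27/5 - 9/10*e16 + 3/5*e26 + 14/5*e46 + 42/5*e56
Summing the partial products and collecting blades:
Answer: -1609/60 - 9/8*e12 - 15/8*e13 + 3/8*e14 + 9/4*e15 - 9/10*e16 + 5/4*e23 - 15/4*e24 - 12*e25 + 147/20*e26 - 35/6*e34 - 35/2*e35 + 45/4*e36 - 7/2*e45 + 11/20*e46 - 51/10*e56


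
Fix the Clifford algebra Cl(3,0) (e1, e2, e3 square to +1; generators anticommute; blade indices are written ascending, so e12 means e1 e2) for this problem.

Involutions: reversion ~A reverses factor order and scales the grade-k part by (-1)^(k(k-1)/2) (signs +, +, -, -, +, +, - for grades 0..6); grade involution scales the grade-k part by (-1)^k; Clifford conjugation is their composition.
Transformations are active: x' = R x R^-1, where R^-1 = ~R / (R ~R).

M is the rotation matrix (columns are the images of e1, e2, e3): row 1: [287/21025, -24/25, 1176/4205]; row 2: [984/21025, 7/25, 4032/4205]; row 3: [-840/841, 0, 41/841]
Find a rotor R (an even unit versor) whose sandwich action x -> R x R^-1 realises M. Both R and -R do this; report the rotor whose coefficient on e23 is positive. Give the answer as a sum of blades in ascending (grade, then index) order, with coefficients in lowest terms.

Method: write R = a + b12*e12 + b13*e13 + b23*e23 with a^2 + b12^2 + b13^2 + b23^2 = 1 (so R^-1 = ~R). Expanding the columns R e_j ~R gives tr M = 4a^2 - 1 and, from the antisymmetric part, M21 - M12 = -4a*b12, M13 - M31 = 4a*b13, M32 - M23 = -4a*b23.
Here tr M = 7199/21025, so a^2 = (1 + tr M)/4 = 7056/21025 and a = ±84/145. Taking a = 84/145: M21 - M12 = 21168/21025, M13 - M31 = 5376/4205, M32 - M23 = -4032/4205, giving b12 = -63/145, b13 = 16/29, b23 = 12/29, i.e. R = 84/145 - 63/145*e12 + 16/29*e13 + 12/29*e23.
Its e23 coefficient is already positive.
Answer: 84/145 - 63/145*e12 + 16/29*e13 + 12/29*e23. Key observation: the double cover Spin(3) -> SO(3) sends R and -R to the same matrix (trace 7199/21025 here), so the stated sign of the e23 coefficient is what selects one sheet.


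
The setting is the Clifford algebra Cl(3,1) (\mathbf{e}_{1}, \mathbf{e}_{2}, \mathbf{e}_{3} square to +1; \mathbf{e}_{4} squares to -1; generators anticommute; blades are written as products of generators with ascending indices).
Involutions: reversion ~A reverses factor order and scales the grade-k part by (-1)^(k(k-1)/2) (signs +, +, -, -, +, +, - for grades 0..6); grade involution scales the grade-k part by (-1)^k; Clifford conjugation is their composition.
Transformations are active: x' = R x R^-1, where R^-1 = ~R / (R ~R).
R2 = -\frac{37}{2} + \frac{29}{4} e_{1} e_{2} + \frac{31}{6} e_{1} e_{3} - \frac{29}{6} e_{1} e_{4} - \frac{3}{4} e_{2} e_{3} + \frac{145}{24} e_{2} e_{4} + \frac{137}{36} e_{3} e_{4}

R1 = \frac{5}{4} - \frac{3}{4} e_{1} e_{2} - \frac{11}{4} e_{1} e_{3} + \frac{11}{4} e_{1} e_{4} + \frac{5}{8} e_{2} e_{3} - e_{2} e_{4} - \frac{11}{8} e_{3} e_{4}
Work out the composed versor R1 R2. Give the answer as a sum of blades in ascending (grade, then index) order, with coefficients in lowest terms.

Distribute over the grade parts of R1 (each basis-blade product reordered to ascending indices, repeated generators contracted through their squares):
<R1>_0 (= \frac{5}{4}) R2 = -\frac{185}{8} + \frac{145}{16} e_{1} e_{2} + \frac{155}{24} e_{1} e_{3} - \frac{145}{24} e_{1} e_{4} - \frac{15}{16} e_{2} e_{3} + \frac{725}{96} e_{2} e_{4} + \frac{685}{144} e_{3} e_{4}
<R1>_2 (= -\frac{3}{4} e_{1} e_{2} - \frac{11}{4} e_{1} e_{3} + \frac{11}{4} e_{1} e_{4} + \frac{5}{8} e_{2} e_{3} - e_{2} e_{4} - \frac{11}{8} e_{3} e_{4}) R2 = -\frac{641}{144} + \frac{2575}{96} e_{1} e_{2} + \frac{14609}{288} e_{1} e_{3} - \frac{14837}{288} e_{1} e_{4} - \frac{13319}{576} e_{2} e_{3} + \frac{5207}{144} e_{2} e_{4} + \frac{1493}{64} e_{3} e_{4} + \frac{31}{8} e_{1} e_{2} e_{3} e_{4}
Summing the partial products and collecting blades:
Answer: -\frac{3971}{144} + \frac{3445}{96} e_{1} e_{2} + \frac{16469}{288} e_{1} e_{3} - \frac{16577}{288} e_{1} e_{4} - \frac{13859}{576} e_{2} e_{3} + \frac{12589}{288} e_{2} e_{4} + \frac{16177}{576} e_{3} e_{4} + \frac{31}{8} e_{1} e_{2} e_{3} e_{4}


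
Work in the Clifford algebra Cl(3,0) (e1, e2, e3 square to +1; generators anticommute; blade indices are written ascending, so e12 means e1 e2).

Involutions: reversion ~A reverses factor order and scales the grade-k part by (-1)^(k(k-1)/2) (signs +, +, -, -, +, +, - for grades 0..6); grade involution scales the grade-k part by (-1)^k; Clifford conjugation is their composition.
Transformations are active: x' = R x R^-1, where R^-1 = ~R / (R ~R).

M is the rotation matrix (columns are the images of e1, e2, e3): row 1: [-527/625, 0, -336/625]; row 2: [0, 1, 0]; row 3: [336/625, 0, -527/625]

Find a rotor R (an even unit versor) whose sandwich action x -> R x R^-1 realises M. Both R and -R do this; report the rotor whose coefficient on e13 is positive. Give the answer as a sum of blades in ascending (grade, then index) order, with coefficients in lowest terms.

Method: write R = a + b12*e12 + b13*e13 + b23*e23 with a^2 + b12^2 + b13^2 + b23^2 = 1 (so R^-1 = ~R). Expanding the columns R e_j ~R gives tr M = 4a^2 - 1 and, from the antisymmetric part, M21 - M12 = -4a*b12, M13 - M31 = 4a*b13, M32 - M23 = -4a*b23.
Here tr M = -429/625, so a^2 = (1 + tr M)/4 = 49/625 and a = ±7/25. Taking a = 7/25: M21 - M12 = 0, M13 - M31 = -672/625, M32 - M23 = 0, giving b12 = 0, b13 = -24/25, b23 = 0, i.e. R = 7/25 - 24/25*e13.
Its e13 coefficient is negative, so report the other preimage -R.
Answer: -7/25 + 24/25*e13. Note: both R and -R realise this M (trace -429/625); the covering map identifies them, and the e13-coefficient sign is the tie-breaker.


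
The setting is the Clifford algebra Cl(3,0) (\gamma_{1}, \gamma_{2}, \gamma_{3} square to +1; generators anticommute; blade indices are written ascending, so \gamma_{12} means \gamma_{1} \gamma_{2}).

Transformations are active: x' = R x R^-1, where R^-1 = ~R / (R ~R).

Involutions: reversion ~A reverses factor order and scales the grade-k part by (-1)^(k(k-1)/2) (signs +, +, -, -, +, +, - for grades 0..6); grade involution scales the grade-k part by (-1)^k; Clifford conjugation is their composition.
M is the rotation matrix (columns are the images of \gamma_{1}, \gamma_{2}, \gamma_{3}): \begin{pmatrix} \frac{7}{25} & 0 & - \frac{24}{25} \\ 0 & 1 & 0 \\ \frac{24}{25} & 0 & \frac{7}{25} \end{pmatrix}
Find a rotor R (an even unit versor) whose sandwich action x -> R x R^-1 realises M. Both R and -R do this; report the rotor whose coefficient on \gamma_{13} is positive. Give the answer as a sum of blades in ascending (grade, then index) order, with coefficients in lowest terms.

Method: write R = a + b12*\gamma_{12} + b13*\gamma_{13} + b23*\gamma_{23} with a^2 + b12^2 + b13^2 + b23^2 = 1 (so R^-1 = ~R). Expanding the columns R e_j ~R gives tr M = 4a^2 - 1 and, from the antisymmetric part, M21 - M12 = -4a*b12, M13 - M31 = 4a*b13, M32 - M23 = -4a*b23.
Here tr M = \frac{39}{25}, so a^2 = (1 + tr M)/4 = \frac{16}{25} and a = ±\frac{4}{5}. Taking a = \frac{4}{5}: M21 - M12 = 0, M13 - M31 = -\frac{48}{25}, M32 - M23 = 0, giving b12 = 0, b13 = -\frac{3}{5}, b23 = 0, i.e. R = \frac{4}{5} - \frac{3}{5} \gamma_{13}.
Its \gamma_{13} coefficient is negative, so report the other preimage -R.
Answer: -\frac{4}{5} + \frac{3}{5} \gamma_{13}. Note: both R and -R realise this M (trace \frac{39}{25}); the covering map identifies them, and the \gamma_{13}-coefficient sign is the tie-breaker.


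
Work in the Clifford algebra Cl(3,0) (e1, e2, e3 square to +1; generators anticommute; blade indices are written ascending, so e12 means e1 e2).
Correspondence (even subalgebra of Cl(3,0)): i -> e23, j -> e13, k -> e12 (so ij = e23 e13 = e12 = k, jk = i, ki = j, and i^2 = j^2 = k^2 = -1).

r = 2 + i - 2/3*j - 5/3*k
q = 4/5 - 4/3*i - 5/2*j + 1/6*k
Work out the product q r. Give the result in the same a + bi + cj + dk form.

In blades: q = 4/5 + 1/6*e12 - 5/2*e13 - 4/3*e23, r = 2 - 5/3*e12 - 2/3*e13 + e23.
Distribute q over r term by term (generator squares from the signature, products reordered to ascending indices): (4/5)*r = 8/5 - 4/3*e12 - 8/15*e13 + 4/5*e23; (1/6*e12)*r = 5/18 + 1/3*e12 + 1/6*e13 + 1/9*e23; (-5/2*e13)*r = -5/3 + 5/2*e12 - 5*e13 + 25/6*e23; (-4/3*e23)*r = 4/3 + 8/9*e12 - 20/9*e13 - 8/3*e23.
Sum: 139/90 + 43/18*e12 - 683/90*e13 + 217/90*e23; translating back through the correspondence:
Answer: 139/90 + 217/90*i - 683/90*j + 43/18*k


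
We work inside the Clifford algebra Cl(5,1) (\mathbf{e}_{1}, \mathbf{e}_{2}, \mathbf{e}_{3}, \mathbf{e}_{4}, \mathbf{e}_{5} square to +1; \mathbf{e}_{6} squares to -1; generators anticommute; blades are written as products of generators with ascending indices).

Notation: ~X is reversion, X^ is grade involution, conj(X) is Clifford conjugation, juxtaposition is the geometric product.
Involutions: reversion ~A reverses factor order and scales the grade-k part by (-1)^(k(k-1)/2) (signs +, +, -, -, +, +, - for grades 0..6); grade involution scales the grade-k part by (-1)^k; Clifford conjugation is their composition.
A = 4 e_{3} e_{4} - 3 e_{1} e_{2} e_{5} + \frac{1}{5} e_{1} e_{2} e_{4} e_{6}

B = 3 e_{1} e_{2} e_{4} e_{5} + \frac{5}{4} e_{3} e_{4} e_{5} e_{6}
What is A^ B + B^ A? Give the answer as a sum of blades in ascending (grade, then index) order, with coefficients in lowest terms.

first term: 9 e_{4} - \frac{28}{5} e_{5} e_{6} + \frac{47}{4} e_{1} e_{2} e_{3} e_{5} + \frac{15}{4} e_{1} e_{2} e_{3} e_{4} e_{6}
second term: 9 e_{4} - \frac{22}{5} e_{5} e_{6} - \frac{49}{4} e_{1} e_{2} e_{3} e_{5} + \frac{15}{4} e_{1} e_{2} e_{3} e_{4} e_{6}
Answer: 18 e_{4} - 10 e_{5} e_{6} - \frac{1}{2} e_{1} e_{2} e_{3} e_{5} + \frac{15}{2} e_{1} e_{2} e_{3} e_{4} e_{6}


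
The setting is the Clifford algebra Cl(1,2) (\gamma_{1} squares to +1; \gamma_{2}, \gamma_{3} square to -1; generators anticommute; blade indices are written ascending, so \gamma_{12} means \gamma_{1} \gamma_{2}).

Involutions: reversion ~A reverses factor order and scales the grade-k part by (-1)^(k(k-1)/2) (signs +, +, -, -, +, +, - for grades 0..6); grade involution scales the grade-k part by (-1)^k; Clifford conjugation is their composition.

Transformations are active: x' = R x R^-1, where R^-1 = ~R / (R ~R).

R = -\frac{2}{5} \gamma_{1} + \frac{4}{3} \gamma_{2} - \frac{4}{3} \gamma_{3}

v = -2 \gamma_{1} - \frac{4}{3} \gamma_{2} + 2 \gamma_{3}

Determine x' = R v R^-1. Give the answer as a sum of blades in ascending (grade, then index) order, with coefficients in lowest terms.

~R = -\frac{2}{5} \gamma_{1} + \frac{4}{3} \gamma_{2} - \frac{4}{3} \gamma_{3}, and R ~R = -\frac{764}{225}, so R^-1 = ~R / (-\frac{764}{225}).
R v = \frac{236}{45} + \frac{16}{5} \gamma_{12} - \frac{52}{15} \gamma_{13} + \frac{8}{9} \gamma_{23}
Answer: \frac{618}{191} \gamma_{1} - \frac{532}{191} \gamma_{2} + \frac{1214}{573} \gamma_{3}


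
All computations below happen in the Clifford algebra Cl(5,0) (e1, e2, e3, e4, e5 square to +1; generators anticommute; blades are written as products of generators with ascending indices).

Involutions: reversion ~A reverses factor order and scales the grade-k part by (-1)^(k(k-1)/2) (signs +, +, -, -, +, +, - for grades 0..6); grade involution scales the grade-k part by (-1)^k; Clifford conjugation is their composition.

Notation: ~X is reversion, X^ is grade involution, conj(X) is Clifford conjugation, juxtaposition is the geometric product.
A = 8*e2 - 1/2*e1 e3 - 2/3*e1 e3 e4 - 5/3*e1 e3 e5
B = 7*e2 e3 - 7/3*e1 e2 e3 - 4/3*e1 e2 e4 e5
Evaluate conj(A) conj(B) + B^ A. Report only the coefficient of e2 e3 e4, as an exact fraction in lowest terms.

first term: -7/6*e2 + 56*e3 + 7/2*e1 e2 - 56/3*e1 e3 - 14/9*e2 e4 - 35/9*e2 e5 - 14/3*e1 e2 e4 - 35/3*e1 e2 e5 - 32/3*e1 e4 e5 - 20/9*e2 e3 e4 + 8/9*e2 e3 e5 - 2/3*e2 e3 e4 e5
second term: -7/6*e2 - 56*e3 - 7/2*e1 e2 - 56/3*e1 e3 - 14/9*e2 e4 - 35/9*e2 e5 - 14/3*e1 e2 e4 - 35/3*e1 e2 e5 - 32/3*e1 e4 e5 - 20/9*e2 e3 e4 + 8/9*e2 e3 e5 - 2/3*e2 e3 e4 e5
Answer: -40/9


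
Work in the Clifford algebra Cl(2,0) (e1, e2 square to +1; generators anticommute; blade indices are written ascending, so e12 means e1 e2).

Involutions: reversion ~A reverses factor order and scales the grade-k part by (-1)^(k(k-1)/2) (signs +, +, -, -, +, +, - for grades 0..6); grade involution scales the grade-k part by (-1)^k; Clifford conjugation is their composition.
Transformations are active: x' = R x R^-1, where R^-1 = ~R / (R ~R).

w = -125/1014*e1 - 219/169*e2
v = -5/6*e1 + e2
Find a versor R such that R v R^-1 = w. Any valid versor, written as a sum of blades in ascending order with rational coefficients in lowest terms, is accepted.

Sketch: the shared square 61/36 makes R = v + w = -485/507*e1 - 50/169*e2 the natural versor; its sandwich fixes that direction, negates (v - w)/2, and sends v to w.
Answer: -485/507*e1 - 50/169*e2


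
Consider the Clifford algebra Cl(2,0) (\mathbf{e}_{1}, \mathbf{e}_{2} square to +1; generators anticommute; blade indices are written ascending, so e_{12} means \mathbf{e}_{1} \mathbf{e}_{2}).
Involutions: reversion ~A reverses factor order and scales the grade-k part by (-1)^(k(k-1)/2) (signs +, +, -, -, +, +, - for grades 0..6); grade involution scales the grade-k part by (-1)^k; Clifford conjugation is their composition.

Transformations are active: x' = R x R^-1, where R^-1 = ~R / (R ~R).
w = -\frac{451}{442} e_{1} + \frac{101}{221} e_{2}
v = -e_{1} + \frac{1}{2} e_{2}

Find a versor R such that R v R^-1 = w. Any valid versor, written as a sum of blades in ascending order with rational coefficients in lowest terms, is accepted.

Reasoning: v^2 = w^2 = \frac{5}{4} since conjugation preserves the quadratic form; R = v + w = -\frac{893}{442} e_{1} + \frac{423}{442} e_{2} is then valid when invertible, keeping its own part and reversing (v - w)/2.
Answer: -\frac{893}{442} e_{1} + \frac{423}{442} e_{2}


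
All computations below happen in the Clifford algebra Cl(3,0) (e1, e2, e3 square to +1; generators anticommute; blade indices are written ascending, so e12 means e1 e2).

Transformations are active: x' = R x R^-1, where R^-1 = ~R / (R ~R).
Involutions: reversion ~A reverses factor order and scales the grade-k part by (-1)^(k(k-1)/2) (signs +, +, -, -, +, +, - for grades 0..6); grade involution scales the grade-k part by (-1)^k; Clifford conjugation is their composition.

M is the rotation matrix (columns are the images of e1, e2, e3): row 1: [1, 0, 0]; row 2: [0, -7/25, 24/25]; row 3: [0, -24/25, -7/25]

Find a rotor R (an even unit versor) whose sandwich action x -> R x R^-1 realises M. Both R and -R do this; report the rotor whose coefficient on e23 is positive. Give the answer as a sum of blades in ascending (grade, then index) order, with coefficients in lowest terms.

Method: write R = a + b12*e12 + b13*e13 + b23*e23 with a^2 + b12^2 + b13^2 + b23^2 = 1 (so R^-1 = ~R). Expanding the columns R e_j ~R gives tr M = 4a^2 - 1 and, from the antisymmetric part, M21 - M12 = -4a*b12, M13 - M31 = 4a*b13, M32 - M23 = -4a*b23.
Here tr M = 11/25, so a^2 = (1 + tr M)/4 = 9/25 and a = ±3/5. Taking a = 3/5: M21 - M12 = 0, M13 - M31 = 0, M32 - M23 = -48/25, giving b12 = 0, b13 = 0, b23 = 4/5, i.e. R = 3/5 + 4/5*e23.
Its e23 coefficient is already positive.
Answer: 3/5 + 4/5*e23. Recall the cover is two-to-one: with M of trace 11/25, both preimages act alike, and the stated e23 sign chooses the sheet.


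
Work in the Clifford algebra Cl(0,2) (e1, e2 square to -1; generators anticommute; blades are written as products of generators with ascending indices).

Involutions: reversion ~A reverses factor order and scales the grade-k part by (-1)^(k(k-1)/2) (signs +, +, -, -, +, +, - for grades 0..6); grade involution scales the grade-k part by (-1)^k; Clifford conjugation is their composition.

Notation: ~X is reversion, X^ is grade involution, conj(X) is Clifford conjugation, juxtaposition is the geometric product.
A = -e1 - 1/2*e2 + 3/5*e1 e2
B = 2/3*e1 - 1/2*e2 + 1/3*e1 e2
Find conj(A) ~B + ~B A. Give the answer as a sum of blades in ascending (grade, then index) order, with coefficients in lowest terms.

first term: -37/60 - 7/15*e1 - 1/15*e2 - 5/6*e1 e2
second term: 37/60 - 7/15*e1 - 1/15*e2 - 5/6*e1 e2
Answer: -14/15*e1 - 2/15*e2 - 5/3*e1 e2


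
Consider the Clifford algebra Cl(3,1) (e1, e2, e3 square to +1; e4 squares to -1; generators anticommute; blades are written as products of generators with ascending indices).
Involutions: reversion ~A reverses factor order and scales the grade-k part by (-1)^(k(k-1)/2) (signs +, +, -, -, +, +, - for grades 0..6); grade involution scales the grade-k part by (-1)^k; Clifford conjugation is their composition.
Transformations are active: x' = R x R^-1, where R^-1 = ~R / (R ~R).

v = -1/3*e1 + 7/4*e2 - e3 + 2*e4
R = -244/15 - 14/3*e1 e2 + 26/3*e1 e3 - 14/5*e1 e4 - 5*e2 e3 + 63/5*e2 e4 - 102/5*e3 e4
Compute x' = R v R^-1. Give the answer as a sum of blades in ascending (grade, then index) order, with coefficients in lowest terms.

~R = -244/15 + 14/3*e1 e2 - 26/3*e1 e3 + 14/5*e1 e4 + 5*e2 e3 - 63/5*e2 e4 + 102/5*e3 e4, and R ~R = -2944/15, so R^-1 = ~R / (-2944/15).
R v = -523/90*e1 - 452/9*e2 + 12367/180*e3 - 911/12*e4 - 53/6*e1 e2 e3 - 259/30*e1 e2 e4 + 64/3*e1 e3 e4 - 331/10*e2 e3 e4
Answer: -3815/576*e1 - 2431/576*e2 + 19385/1152*e3 - 7129/384*e4


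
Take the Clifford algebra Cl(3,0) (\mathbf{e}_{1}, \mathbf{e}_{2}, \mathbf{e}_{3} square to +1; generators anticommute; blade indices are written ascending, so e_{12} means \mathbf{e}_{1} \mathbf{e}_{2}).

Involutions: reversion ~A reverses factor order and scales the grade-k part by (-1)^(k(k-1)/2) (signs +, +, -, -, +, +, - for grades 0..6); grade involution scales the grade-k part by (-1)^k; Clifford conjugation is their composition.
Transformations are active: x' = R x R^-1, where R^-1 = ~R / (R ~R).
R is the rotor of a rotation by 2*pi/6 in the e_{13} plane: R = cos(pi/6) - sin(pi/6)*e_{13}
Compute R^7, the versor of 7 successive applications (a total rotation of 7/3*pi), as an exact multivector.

Rotor phase runs at HALF the rotation angle; powers of one rotor simply add phase, so after 7 steps in e_{13} the phase is 7*pi/6 = \frac{7 \pi}{6} and R^7 = cos(\frac{7 \pi}{6}) - sin(\frac{7 \pi}{6})*e_{13}.
cos(\frac{7 \pi}{6}) = - \frac{\sqrt{3}}{2} and sin(\frac{7 \pi}{6}) = - \frac{1}{2}, so R^7 = - \frac{\sqrt{3}}{2} + \frac{1}{2} e_{13}. The net rotation is 1/3*pi (after discarding 1 full turn, each of which contributes a factor -1 to the rotor); the rotor keeps the half-angle phase exactly.
Answer: - \frac{\sqrt{3}}{2} + \frac{1}{2} e_{13}


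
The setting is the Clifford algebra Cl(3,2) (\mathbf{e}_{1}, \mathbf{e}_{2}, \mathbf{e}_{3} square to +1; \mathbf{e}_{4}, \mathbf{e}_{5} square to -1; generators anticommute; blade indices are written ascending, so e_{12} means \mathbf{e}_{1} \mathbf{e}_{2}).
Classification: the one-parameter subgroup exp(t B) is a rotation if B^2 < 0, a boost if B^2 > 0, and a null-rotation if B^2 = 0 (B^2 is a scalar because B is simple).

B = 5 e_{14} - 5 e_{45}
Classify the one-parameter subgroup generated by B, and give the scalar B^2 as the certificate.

B^2 term by term: the squares give (5)^2*(e_{14})^2 + (-5)^2*(e_{45})^2 = 25*(+1) + 25*(-1) = 0 (each basis 2-blade squares to minus the product of its generators' squares); cross terms between blades sharing an index anticommute and cancel. So B^2 = 0.
Answer: null-rotation, certificate B^2 = 0. No conjugation can change B^2 = 0; the sign gives the class.


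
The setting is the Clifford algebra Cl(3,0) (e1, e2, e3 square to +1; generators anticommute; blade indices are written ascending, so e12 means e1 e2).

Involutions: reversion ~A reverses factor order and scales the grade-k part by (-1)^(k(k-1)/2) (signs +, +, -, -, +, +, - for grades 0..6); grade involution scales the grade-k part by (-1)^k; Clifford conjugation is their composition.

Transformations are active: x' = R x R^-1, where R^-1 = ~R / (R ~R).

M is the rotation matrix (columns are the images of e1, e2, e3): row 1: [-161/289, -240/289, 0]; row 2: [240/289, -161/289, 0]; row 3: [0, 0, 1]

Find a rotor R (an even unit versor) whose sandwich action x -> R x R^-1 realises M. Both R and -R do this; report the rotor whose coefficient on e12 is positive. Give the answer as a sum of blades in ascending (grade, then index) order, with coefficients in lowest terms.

Method: write R = a + b12*e12 + b13*e13 + b23*e23 with a^2 + b12^2 + b13^2 + b23^2 = 1 (so R^-1 = ~R). Expanding the columns R e_j ~R gives tr M = 4a^2 - 1 and, from the antisymmetric part, M21 - M12 = -4a*b12, M13 - M31 = 4a*b13, M32 - M23 = -4a*b23.
Here tr M = -33/289, so a^2 = (1 + tr M)/4 = 64/289 and a = ±8/17. Taking a = 8/17: M21 - M12 = 480/289, M13 - M31 = 0, M32 - M23 = 0, giving b12 = -15/17, b13 = 0, b23 = 0, i.e. R = 8/17 - 15/17*e12.
Its e12 coefficient is negative, so report the other preimage -R.
Answer: -8/17 + 15/17*e12. Note: both R and -R realise this M (trace -33/289); the covering map identifies them, and the e12-coefficient sign is the tie-breaker.


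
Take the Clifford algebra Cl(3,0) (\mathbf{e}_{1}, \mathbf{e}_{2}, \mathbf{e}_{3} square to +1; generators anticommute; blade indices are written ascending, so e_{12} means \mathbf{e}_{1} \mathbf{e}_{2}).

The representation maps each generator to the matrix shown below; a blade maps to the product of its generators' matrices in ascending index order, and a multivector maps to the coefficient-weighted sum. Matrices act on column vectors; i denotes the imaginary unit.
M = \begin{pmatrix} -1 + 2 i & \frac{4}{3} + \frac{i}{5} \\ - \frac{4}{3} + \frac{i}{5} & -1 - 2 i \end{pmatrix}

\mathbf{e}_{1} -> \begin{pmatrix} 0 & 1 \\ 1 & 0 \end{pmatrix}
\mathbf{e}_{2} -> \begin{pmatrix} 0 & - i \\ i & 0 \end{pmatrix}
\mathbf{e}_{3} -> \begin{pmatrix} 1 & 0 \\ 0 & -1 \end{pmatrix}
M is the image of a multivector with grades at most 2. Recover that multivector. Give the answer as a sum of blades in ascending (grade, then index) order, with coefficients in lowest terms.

Method: 1, rho(e_{1}), rho(e_{2}), rho(e_{3}) form a trace-orthogonal basis of the 2x2 complex matrices (tr(X Y) = 2 if X = Y, else 0), so M = m0*1 + m1*rho(e_{1}) + m2*rho(e_{2}) + m3*rho(e_{3}) with m0 = tr(M)/2 = -1, m1 = tr(M rho(e_{1}))/2 = \frac{i}{5}, m2 = tr(M rho(e_{2}))/2 = \frac{4 i}{3}, m3 = tr(M rho(e_{3}))/2 = 2 i.
Multiplying table entries, the bivector images are rho(e_{12}) = i*rho(e_{3}), rho(e_{13}) = -i*rho(e_{2}), rho(e_{23}) = i*rho(e_{1}); with real blade coefficients the real parts of m0..m3 are the coefficients of 1, e_{1}, e_{2}, e_{3} and the imaginary parts give the bivectors (e_{23}: Im m1, e_{13}: -Im m2, e_{12}: Im m3).
Answer: -1 + 2 e_{12} - \frac{4}{3} e_{13} + \frac{1}{5} e_{23}


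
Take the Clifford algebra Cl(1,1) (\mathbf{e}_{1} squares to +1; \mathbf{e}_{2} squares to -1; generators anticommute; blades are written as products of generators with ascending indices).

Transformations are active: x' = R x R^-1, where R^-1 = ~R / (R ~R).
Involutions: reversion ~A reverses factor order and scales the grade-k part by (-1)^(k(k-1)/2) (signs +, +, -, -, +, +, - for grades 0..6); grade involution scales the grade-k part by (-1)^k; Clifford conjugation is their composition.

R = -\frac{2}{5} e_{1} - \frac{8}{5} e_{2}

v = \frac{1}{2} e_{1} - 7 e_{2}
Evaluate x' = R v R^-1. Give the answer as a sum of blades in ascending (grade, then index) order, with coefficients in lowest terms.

~R = -\frac{2}{5} e_{1} - \frac{8}{5} e_{2}, and R ~R = -\frac{12}{5}, so R^-1 = ~R / (-\frac{12}{5}).
R v = -\frac{57}{5} + \frac{18}{5} e_{1} e_{2}
Answer: -\frac{43}{10} e_{1} - \frac{41}{5} e_{2}


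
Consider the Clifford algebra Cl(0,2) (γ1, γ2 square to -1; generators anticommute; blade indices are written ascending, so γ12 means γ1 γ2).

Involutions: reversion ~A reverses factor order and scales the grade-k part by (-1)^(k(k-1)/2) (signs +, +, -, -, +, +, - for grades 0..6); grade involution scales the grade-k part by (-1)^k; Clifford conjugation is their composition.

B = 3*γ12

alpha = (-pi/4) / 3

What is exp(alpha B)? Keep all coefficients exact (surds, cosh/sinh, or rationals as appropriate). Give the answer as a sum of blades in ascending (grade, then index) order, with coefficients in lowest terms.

B^2 = (3)^2*(γ12)^2 = 9*(-1) = -9 (a basis 2-blade squares to minus the product of its generators' squares).
B^2 = -9 — the series telescopes trigonometrically here: l = 3, alpha*l = -pi/4, so exp(alpha B) = cos(-pi/4) + (sin(-pi/4)/3)*B = sqrt(2)/2 + (-sqrt(2)/6)*B.
Answer: sqrt(2)/2 - sqrt(2)/2*γ12


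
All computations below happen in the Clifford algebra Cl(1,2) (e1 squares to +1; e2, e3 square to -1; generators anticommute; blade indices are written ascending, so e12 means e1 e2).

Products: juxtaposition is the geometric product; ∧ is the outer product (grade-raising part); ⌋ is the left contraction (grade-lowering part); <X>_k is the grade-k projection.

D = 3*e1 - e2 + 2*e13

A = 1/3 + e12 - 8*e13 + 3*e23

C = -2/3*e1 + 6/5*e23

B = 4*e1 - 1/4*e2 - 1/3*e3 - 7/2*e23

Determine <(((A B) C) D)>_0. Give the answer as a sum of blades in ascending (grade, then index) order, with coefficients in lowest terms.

step 1: 21/2 - 13/12*e1 - 37/12*e2 + 1121/36*e3 + 28*e12 + 7/2*e13 - 7/6*e23 + 29/3*e123
step 2: 191/90 - 93/5*e1 + 1681/30*e2 + 181/30*e3 + 193/90*e12 - 3467/270*e13 + 277/45*e23 - 47/90*e123
step 3: -6871/270 + 926/45*e1 - 338/45*e2 - 29/6*e3 - 14563/90*e12 - 40/3*e13 + 8/45*e23 - 28739/270*e123
step 4: -6871/270
Answer: -6871/270


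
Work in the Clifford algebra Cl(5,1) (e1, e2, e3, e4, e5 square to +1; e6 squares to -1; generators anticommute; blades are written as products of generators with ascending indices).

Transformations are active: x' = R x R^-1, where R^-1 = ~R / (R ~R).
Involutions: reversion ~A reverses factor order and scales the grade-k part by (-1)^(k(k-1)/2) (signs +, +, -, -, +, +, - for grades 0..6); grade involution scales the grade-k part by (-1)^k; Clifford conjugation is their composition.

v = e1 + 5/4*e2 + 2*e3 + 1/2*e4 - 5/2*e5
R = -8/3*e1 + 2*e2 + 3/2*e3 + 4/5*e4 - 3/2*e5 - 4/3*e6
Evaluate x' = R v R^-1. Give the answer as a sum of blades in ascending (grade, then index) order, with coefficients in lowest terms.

~R = -8/3*e1 + 2*e2 + 3/2*e3 + 4/5*e4 - 3/2*e5 - 4/3*e6, and R ~R = 2171/150, so R^-1 = ~R / (2171/150).
R v = 419/60 - 16/3*e1 e2 - 41/6*e1 e3 - 32/15*e1 e4 + 49/6*e1 e5 + 4/3*e1 e6 + 17/8*e2 e3 - 25/8*e2 e5 + 5/3*e2 e6 - 17/20*e3 e4 - 3/4*e3 e5 + 8/3*e3 e6 - 5/4*e4 e5 + 2/3*e4 e6 - 10/3*e5 e6
Answer: -23273/6513*e1 + 5905/8684*e2 - 2399/4342*e3 + 1181/4342*e4 + 2285/2171*e5 - 8380/6513*e6


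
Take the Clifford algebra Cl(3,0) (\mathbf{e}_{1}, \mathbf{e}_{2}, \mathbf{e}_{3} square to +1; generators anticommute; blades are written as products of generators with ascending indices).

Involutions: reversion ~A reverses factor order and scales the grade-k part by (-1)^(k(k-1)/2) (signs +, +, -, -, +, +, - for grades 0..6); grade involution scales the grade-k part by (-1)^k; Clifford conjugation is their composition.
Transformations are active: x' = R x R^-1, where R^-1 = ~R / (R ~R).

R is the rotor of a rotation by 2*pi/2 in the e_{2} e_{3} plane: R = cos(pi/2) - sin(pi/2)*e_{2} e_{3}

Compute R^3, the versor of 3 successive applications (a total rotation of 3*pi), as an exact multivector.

Because a rotor carries half the rotation angle, composing 3 copies of this e_{2} e_{3}-plane rotor multiplies the phase: 3*(pi/2) = \frac{3 \pi}{2}, hence R^3 = cos(\frac{3 \pi}{2}) - sin(\frac{3 \pi}{2})*e_{2} e_{3}.
cos(\frac{3 \pi}{2}) = 0 and sin(\frac{3 \pi}{2}) = -1, so R^3 = e_{2} e_{3}. The net rotation is 1*pi (after discarding 1 full turn, each of which contributes a factor -1 to the rotor); the rotor keeps the half-angle phase exactly.
Answer: e_{2} e_{3}


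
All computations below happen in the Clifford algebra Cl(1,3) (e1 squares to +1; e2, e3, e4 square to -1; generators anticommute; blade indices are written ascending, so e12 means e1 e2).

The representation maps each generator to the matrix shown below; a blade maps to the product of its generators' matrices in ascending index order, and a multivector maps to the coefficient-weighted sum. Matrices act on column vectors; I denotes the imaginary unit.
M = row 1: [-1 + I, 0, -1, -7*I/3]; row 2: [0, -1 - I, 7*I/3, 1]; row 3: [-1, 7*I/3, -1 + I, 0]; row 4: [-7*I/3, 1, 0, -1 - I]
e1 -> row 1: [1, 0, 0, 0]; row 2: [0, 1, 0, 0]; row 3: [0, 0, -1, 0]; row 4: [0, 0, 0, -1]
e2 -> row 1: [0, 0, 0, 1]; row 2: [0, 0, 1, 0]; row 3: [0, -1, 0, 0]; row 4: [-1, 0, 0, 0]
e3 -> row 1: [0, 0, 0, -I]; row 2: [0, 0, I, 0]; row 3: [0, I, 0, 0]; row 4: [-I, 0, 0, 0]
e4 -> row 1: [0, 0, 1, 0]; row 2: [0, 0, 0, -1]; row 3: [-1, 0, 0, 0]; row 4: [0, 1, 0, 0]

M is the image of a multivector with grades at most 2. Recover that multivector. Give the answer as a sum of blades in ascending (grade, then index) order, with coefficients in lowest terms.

Method: the blade images are trace-orthogonal — tr(rho(e_A) rho(e_B)^-1) = 4 if A = B and 0 otherwise — and rho(e_A)^-1 = (e_A)^2 * rho(e_A) with (e_A)^2 = +1 or -1, so the coefficient of e_A in the preimage is (e_A)^2 * tr(M rho(e_A))/4.
Nonzero projections over blades of grade <= 2: 1: (1)^2 = +1, tr(M 1) = -4, coefficient -1; e3: (e3)^2 = -1, tr(M rho(e3)) = -28/3, coefficient 7/3; e14: (e14)^2 = +1, tr(M rho(e14)) = -4, coefficient -1; e23: (e23)^2 = -1, tr(M rho(e23)) = 4, coefficient -1. Every other blade of grade <= 2 projects to 0.
Answer: -1 + 7/3*e3 - e14 - e23


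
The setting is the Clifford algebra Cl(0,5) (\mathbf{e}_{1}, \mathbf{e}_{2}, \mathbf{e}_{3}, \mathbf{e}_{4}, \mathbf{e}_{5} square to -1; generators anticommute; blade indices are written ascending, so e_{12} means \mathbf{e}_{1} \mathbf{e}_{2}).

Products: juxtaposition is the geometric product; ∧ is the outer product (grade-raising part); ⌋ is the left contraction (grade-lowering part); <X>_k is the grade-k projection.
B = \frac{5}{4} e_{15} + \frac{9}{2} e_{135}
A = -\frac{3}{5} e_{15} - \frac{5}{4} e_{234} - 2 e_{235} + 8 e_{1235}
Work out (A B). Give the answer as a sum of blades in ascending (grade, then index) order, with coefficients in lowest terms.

step 1: \frac{3}{4} - 36 e_{2} - \frac{27}{10} e_{3} - 9 e_{12} - 10 e_{23} - \frac{5}{2} e_{123} + \frac{45}{8} e_{1245} + \frac{25}{16} e_{12345}
Answer: \frac{3}{4} - 36 e_{2} - \frac{27}{10} e_{3} - 9 e_{12} - 10 e_{23} - \frac{5}{2} e_{123} + \frac{45}{8} e_{1245} + \frac{25}{16} e_{12345}


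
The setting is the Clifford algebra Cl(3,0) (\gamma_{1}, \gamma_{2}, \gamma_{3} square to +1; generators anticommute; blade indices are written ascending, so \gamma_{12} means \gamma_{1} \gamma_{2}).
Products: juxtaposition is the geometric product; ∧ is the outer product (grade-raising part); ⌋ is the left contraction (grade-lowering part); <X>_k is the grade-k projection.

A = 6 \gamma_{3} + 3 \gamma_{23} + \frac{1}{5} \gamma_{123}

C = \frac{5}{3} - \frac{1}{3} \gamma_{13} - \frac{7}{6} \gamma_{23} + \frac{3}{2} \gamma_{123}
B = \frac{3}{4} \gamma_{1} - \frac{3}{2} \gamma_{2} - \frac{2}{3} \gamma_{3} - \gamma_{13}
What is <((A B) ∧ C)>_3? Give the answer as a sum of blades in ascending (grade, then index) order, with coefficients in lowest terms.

step 1: -4 + 6 \gamma_{1} - \frac{11}{5} \gamma_{2} + \frac{9}{2} \gamma_{3} - \frac{47}{15} \gamma_{12} - \frac{21}{5} \gamma_{13} + \frac{183}{20} \gamma_{23} + \frac{9}{4} \gamma_{123}
step 2: -\frac{20}{3} + 10 \gamma_{1} - \frac{11}{3} \gamma_{2} + \frac{15}{2} \gamma_{3} - \frac{47}{9} \gamma_{12} - \frac{17}{3} \gamma_{13} + \frac{239}{12} \gamma_{23} - \frac{599}{60} \gamma_{123}
step 3: -\frac{599}{60} \gamma_{123}
Answer: -\frac{599}{60} \gamma_{123}


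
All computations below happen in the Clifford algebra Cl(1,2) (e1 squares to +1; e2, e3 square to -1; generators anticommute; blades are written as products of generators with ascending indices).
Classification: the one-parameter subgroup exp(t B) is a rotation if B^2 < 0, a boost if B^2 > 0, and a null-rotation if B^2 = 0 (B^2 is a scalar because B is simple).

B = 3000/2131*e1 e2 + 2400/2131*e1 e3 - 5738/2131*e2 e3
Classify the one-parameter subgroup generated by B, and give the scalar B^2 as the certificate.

B^2 term by term: the squares give (3000/2131)^2*(e1 e2)^2 + (2400/2131)^2*(e1 e3)^2 + (-5738/2131)^2*(e2 e3)^2 = 9000000/4541161*(+1) + 5760000/4541161*(+1) + 32924644/4541161*(-1) = -4 (each basis 2-blade squares to minus the product of its generators' squares); cross terms between blades sharing an index anticommute and cancel. So B^2 = -4.
Answer: rotation, certificate B^2 = -4. B^2 = -4 is basis-independent, so its sign is the whole story.
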